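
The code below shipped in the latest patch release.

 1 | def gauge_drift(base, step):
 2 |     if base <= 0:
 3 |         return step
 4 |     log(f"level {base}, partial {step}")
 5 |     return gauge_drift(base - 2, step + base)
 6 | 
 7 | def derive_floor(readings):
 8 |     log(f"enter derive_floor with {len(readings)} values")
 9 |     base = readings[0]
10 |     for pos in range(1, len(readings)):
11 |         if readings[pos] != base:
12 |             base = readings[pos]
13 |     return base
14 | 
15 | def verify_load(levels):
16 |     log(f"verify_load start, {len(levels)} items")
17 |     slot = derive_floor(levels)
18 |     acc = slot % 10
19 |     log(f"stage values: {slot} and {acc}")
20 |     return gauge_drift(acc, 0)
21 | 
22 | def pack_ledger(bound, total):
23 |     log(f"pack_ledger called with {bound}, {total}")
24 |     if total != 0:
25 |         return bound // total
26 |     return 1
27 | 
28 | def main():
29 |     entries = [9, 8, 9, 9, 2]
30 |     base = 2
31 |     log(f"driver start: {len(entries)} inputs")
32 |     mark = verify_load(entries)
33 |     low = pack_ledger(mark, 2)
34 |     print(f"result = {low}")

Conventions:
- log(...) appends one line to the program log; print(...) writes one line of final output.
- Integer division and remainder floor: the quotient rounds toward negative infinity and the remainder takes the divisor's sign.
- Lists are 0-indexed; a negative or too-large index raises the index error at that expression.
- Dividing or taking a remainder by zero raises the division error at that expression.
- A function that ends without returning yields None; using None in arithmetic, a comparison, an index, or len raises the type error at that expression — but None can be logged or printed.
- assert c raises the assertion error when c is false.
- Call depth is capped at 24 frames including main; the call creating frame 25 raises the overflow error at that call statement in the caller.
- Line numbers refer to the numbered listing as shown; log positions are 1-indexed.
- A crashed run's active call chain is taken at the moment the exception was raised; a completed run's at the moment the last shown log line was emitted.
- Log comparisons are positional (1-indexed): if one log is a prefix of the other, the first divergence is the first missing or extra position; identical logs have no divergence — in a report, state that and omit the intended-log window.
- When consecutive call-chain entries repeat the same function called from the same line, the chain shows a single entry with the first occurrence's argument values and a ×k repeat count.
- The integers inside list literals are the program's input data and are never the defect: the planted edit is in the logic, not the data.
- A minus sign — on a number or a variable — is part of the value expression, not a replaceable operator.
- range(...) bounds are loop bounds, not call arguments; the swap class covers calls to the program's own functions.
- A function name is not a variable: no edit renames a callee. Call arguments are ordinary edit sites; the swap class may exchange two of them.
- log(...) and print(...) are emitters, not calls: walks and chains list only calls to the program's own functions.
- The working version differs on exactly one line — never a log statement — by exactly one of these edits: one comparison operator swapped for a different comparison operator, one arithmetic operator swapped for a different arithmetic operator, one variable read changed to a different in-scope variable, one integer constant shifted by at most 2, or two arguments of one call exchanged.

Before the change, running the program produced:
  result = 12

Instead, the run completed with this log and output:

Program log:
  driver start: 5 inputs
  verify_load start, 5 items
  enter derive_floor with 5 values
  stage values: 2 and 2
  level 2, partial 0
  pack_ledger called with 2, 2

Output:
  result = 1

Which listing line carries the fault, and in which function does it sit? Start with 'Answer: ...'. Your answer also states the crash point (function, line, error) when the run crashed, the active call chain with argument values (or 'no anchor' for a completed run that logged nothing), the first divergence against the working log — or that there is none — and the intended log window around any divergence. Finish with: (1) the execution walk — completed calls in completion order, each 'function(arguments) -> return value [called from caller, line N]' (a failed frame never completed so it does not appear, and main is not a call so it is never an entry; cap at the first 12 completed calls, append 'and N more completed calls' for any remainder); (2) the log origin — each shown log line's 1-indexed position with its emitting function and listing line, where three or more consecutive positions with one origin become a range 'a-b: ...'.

Answer: the defect is in derive_floor at line 11.
Key fact: Everything matches until log position 4, which reads 'stage values: 2 and 2' in place of 'stage values: 9 and 9'.
Call chain: main -> pack_ledger(2, 2) (called at line 33).
First divergence: position 4 — shown 'stage values: 2 and 2', intended 'stage values: 9 and 9'.
Intended log window:
  2: verify_load start, 5 items
  3: enter derive_floor with 5 values
  4: stage values: 9 and 9
  5: level 9, partial 0
Execution walk:
  derive_floor([9, 8, 9, 9, 2]) -> 2  [called from verify_load, line 17]
  gauge_drift(0, 2) -> 2  [called from gauge_drift, line 5]
  gauge_drift(2, 0) -> 2  [called from verify_load, line 20]
  verify_load([9, 8, 9, 9, 2]) -> 2  [called from main, line 32]
  pack_ledger(2, 2) -> 1  [called from main, line 33]
Log origins:
  1: emitted by main (line 31)
  2: emitted by verify_load (line 16)
  3: emitted by derive_floor (line 8)
  4: emitted by verify_load (line 19)
  5: emitted by gauge_drift (line 4)
  6: emitted by pack_ledger (line 23)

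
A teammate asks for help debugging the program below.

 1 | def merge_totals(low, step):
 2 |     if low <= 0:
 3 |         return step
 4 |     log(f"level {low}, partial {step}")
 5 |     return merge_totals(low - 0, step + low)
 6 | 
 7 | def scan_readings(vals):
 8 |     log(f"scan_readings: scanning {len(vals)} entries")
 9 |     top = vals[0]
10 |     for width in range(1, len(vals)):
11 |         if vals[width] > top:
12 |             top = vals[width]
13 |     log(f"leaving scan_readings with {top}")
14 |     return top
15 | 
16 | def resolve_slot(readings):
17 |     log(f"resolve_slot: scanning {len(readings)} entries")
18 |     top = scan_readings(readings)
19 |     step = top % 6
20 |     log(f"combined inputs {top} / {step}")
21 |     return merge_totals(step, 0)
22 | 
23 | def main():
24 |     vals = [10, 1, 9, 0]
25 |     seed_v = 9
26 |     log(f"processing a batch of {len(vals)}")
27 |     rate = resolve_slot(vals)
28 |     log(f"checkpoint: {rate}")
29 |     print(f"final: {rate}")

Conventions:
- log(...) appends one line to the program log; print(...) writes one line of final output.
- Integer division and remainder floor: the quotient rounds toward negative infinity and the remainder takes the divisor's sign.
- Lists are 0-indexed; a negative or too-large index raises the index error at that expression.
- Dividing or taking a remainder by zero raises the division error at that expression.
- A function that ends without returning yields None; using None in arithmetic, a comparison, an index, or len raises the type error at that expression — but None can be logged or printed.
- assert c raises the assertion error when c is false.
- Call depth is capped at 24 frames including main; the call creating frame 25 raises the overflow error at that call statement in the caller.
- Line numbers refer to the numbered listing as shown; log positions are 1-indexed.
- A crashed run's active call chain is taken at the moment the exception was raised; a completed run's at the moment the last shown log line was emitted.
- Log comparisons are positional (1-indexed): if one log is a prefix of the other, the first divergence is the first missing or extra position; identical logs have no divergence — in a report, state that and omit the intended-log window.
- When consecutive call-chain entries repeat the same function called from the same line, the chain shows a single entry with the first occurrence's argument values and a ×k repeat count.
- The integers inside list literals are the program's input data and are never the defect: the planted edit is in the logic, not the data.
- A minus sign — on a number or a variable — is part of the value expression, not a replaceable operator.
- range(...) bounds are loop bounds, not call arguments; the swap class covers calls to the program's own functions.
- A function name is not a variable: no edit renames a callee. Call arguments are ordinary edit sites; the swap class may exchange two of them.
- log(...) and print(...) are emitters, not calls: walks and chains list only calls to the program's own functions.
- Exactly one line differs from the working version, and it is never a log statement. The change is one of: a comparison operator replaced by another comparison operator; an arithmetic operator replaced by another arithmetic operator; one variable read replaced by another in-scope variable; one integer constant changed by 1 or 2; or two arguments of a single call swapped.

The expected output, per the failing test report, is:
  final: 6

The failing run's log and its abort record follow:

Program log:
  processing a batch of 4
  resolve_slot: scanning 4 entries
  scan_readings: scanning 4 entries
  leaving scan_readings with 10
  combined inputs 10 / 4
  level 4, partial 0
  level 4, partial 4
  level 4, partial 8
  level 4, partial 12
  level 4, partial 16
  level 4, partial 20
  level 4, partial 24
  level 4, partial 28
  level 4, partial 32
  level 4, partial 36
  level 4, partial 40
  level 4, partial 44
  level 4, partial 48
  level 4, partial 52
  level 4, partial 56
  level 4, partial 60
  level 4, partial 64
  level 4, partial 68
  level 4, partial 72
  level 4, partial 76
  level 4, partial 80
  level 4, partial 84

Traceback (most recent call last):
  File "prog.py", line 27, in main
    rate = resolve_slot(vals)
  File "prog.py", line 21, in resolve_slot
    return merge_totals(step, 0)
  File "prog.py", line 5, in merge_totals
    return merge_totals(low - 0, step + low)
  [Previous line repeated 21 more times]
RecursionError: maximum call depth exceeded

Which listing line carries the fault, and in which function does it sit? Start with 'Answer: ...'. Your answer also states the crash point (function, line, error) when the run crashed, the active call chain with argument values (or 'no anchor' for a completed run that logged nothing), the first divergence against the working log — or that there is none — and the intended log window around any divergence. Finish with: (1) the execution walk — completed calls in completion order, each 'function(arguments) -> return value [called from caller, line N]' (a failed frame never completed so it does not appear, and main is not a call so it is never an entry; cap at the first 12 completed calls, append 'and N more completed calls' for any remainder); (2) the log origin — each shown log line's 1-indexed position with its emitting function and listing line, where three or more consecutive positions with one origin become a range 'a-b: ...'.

Answer: the defect is in merge_totals at line 5.
The tell: Everything matches until log position 7, which reads 'level 4, partial 4' in place of 'level 2, partial 4'.
Crash: merge_totals, line 5, RecursionError.
Call chain: main -> resolve_slot([10, 1, 9, 0]) (called at line 27) -> merge_totals(4, 0) (called at line 21) -> merge_totals(4, 4) (called at line 5) ×21.
First divergence: at position 7 the run shows 'level 4, partial 4' where the working version logs 'level 2, partial 4'.
Intended log window:
  5: combined inputs 10 / 4
  6: level 4, partial 0
  7: level 2, partial 4
  8: checkpoint: 6
Execution walk:
  scan_readings([10, 1, 9, 0]) -> 10  [called from resolve_slot, line 18]
Log origin:
  1: emitted by main (line 26)
  2: emitted by resolve_slot (line 17)
  3: emitted by scan_readings (line 8)
  4: emitted by scan_readings (line 13)
  5: emitted by resolve_slot (line 20)
  6-27: emitted by merge_totals (line 4)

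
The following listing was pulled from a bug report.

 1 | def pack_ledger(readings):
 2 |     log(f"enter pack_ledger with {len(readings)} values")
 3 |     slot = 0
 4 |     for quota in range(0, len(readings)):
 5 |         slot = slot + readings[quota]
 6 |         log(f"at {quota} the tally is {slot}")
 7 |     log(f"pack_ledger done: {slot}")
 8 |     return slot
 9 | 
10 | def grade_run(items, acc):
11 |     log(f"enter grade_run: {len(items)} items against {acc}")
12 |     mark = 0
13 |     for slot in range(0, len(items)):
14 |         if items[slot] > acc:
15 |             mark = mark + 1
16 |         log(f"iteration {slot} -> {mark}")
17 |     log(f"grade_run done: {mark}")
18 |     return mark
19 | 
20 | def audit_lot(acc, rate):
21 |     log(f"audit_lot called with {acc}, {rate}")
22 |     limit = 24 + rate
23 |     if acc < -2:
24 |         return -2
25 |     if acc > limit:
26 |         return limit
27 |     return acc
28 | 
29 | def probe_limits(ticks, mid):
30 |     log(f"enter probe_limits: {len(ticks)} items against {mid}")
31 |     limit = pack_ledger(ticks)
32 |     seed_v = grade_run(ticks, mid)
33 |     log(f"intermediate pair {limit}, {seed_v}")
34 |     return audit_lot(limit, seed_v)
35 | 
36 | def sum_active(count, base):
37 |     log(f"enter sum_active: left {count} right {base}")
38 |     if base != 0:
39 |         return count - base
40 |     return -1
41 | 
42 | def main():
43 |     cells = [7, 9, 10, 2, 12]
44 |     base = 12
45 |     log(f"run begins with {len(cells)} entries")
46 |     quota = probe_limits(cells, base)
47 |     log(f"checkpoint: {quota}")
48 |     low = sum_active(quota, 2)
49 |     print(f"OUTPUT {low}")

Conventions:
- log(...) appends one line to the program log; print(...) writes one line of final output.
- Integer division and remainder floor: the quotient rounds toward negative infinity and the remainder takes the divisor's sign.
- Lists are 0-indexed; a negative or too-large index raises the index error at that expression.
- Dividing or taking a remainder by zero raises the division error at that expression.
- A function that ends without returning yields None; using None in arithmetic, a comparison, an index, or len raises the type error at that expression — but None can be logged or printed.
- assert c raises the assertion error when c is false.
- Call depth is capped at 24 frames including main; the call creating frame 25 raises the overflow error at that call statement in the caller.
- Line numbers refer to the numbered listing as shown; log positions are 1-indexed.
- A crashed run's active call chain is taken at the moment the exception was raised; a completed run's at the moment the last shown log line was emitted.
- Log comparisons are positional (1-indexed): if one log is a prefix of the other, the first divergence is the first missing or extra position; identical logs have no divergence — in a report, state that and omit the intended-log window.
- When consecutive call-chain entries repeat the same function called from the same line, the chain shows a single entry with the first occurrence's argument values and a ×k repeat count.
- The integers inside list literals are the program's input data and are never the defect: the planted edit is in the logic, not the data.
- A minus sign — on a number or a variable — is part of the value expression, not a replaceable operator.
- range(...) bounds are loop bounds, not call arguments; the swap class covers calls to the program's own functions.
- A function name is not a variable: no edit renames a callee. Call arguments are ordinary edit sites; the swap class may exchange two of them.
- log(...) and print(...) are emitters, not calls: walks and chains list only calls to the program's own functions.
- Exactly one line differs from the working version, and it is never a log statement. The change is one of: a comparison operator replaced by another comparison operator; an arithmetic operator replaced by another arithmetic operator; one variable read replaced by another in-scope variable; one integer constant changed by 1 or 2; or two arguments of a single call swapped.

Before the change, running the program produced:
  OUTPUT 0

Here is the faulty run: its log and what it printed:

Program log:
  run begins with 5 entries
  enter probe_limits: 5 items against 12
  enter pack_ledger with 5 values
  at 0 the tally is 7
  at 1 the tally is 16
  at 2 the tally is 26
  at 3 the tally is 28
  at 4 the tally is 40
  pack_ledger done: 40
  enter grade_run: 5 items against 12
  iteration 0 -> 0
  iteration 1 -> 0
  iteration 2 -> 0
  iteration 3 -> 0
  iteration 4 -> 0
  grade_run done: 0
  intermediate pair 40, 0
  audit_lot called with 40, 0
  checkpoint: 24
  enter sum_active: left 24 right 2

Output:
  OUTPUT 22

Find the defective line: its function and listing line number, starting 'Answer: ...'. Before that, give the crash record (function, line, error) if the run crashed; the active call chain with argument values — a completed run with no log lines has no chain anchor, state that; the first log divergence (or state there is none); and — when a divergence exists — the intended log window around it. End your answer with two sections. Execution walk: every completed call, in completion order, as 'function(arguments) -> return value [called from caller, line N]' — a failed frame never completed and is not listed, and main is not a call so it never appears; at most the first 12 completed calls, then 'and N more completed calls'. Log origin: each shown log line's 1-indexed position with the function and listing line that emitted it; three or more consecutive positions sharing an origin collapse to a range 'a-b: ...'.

Answer: the defect is in sum_active at line 39.
Core observation: Every logged value matches the working version; the printed result is what differs.
Call chain: main -> sum_active(24, 2) (called at line 48).
First divergence: none — the logs agree in full.
Execution walk:
  pack_ledger([7, 9, 10, 2, 12]) -> 40  [called from probe_limits, line 31]
  grade_run([7, 9, 10, 2, 12], 12) -> 0  [called from probe_limits, line 32]
  audit_lot(40, 0) -> 24  [called from probe_limits, line 34]
  probe_limits([7, 9, 10, 2, 12], 12) -> 24  [called from main, line 46]
  sum_active(24, 2) -> 22  [called from main, line 48]
Log line origins:
  1: emitted by main (line 45)
  2: emitted by probe_limits (line 30)
  3: emitted by pack_ledger (line 2)
  4-8: emitted by pack_ledger (line 6)
  9: emitted by pack_ledger (line 7)
  10: emitted by grade_run (line 11)
  11-15: emitted by grade_run (line 16)
  16: emitted by grade_run (line 17)
  17: emitted by probe_limits (line 33)
  18: emitted by audit_lot (line 21)
  19: emitted by main (line 47)
  20: emitted by sum_active (line 37)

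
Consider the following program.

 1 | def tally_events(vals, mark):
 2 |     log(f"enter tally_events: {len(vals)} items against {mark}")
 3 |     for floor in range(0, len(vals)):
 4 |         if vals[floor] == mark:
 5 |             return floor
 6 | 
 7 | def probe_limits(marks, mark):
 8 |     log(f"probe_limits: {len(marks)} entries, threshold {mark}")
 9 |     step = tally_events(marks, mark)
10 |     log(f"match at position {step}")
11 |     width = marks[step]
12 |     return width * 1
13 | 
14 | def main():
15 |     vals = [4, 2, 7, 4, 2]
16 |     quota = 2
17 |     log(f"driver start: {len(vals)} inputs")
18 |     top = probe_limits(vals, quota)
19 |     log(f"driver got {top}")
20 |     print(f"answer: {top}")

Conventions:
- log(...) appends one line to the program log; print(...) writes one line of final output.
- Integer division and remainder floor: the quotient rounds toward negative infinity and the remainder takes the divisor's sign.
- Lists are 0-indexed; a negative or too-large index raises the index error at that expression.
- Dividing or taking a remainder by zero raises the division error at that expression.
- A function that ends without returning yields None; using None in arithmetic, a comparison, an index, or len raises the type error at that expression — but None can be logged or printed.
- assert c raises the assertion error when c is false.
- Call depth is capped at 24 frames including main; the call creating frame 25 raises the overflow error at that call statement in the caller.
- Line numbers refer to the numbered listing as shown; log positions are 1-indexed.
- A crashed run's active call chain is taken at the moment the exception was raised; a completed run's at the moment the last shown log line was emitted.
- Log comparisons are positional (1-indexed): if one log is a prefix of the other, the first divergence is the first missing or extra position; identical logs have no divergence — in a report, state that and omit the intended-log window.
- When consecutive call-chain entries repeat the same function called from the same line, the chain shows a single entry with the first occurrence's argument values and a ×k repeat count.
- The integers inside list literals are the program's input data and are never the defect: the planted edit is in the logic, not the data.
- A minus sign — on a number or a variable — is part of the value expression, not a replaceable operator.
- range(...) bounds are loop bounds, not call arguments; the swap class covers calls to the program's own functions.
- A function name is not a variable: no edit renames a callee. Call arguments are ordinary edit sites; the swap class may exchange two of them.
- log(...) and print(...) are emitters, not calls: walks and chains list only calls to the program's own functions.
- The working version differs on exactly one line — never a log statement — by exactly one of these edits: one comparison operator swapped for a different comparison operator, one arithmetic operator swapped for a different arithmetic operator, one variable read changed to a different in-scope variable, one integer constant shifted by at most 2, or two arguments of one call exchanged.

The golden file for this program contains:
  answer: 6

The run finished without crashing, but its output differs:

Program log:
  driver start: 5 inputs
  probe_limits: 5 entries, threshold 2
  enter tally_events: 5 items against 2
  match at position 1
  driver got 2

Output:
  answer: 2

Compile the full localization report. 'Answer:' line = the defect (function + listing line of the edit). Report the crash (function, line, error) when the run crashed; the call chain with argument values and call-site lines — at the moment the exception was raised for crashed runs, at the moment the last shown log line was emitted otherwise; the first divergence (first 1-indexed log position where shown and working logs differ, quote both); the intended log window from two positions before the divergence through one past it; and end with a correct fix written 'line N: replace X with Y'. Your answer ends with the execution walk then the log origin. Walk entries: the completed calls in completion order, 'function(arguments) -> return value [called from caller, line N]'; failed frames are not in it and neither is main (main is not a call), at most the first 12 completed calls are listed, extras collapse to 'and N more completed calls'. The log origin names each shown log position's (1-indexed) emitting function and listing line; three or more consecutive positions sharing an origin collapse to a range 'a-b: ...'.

Answer: the defect is in probe_limits at line 12.
Core observation: Everything matches until log position 5, which reads 'driver got 2' in place of 'driver got 6'.
Call chain: main.
First divergence: position 5; shown 'driver got 2' vs intended 'driver got 6'.
Intended log window:
  3: enter tally_events: 5 items against 2
  4: match at position 1
  5: driver got 6
Execution walk:
  tally_events([4, 2, 7, 4, 2], 2) -> 1  [called from probe_limits, line 9]
  probe_limits([4, 2, 7, 4, 2], 2) -> 2  [called from main, line 18]
Log origin:
  1 — main, line 17
  2 — probe_limits, line 8
  3 — tally_events, line 2
  4 — probe_limits, line 10
  5 — main, line 19
A correct fix: line 12: replace `1` with `3`.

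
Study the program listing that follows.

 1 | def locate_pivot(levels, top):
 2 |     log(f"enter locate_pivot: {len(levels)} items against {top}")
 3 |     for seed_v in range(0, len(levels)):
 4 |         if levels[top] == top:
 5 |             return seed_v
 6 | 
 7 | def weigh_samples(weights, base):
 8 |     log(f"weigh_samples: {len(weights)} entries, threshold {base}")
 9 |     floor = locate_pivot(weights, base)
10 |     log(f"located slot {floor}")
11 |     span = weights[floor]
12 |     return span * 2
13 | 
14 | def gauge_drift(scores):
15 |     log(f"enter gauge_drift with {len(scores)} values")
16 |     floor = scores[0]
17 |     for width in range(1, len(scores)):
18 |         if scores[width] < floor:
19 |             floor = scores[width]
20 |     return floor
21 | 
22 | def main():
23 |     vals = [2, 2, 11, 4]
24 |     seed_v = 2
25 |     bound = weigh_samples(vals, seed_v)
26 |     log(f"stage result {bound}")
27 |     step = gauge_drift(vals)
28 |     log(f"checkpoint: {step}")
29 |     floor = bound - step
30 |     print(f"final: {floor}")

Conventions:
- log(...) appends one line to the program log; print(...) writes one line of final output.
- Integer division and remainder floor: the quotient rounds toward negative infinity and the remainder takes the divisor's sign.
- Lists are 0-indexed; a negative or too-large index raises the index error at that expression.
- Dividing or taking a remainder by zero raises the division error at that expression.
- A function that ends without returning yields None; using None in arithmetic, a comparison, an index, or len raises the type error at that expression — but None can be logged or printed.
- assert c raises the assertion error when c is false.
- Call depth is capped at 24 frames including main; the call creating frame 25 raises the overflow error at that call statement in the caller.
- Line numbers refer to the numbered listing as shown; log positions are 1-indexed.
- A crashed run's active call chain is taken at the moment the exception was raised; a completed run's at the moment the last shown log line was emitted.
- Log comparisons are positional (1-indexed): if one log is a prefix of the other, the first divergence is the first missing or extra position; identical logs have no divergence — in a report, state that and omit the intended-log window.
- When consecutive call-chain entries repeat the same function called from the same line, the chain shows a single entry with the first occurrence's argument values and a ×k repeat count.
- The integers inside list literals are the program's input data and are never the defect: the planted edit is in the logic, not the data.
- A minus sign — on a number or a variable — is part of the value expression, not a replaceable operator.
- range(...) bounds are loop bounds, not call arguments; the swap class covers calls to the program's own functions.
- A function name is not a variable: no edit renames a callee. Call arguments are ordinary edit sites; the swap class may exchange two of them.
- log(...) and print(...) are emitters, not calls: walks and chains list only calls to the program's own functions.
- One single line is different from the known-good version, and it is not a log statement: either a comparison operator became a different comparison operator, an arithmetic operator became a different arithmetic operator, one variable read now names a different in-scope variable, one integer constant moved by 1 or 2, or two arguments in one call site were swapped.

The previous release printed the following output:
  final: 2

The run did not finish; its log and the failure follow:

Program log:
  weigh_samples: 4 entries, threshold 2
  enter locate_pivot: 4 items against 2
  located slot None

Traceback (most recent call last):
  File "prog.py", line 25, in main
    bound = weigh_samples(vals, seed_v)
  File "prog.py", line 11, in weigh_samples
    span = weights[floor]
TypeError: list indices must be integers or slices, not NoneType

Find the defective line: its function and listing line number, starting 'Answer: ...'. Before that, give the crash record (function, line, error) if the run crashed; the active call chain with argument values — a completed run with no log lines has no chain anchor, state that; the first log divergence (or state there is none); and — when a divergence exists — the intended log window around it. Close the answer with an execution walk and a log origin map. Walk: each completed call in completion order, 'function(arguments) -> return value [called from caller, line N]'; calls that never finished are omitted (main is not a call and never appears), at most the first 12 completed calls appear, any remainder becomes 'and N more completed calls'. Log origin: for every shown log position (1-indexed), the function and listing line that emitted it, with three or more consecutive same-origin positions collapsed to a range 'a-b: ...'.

Answer: the defect is in locate_pivot at line 4.
The tell: At log position 3 the runs split — shown 'located slot None', but the working version logs 'located slot 0'.
Crash: weigh_samples, line 11, TypeError.
Call chain: main -> weigh_samples([2, 2, 11, 4], 2) (called at line 25).
First divergence: at position 3 the run shows 'located slot None' where the working version logs 'located slot 0'.
Intended log window:
  1: weigh_samples: 4 entries, threshold 2
  2: enter locate_pivot: 4 items against 2
  3: located slot 0
  4: stage result 4
Execution walk:
  locate_pivot([2, 2, 11, 4], 2) -> None  [called from weigh_samples, line 9]
Log origins:
  1: emitted by weigh_samples (line 8)
  2: emitted by locate_pivot (line 2)
  3: emitted by weigh_samples (line 10)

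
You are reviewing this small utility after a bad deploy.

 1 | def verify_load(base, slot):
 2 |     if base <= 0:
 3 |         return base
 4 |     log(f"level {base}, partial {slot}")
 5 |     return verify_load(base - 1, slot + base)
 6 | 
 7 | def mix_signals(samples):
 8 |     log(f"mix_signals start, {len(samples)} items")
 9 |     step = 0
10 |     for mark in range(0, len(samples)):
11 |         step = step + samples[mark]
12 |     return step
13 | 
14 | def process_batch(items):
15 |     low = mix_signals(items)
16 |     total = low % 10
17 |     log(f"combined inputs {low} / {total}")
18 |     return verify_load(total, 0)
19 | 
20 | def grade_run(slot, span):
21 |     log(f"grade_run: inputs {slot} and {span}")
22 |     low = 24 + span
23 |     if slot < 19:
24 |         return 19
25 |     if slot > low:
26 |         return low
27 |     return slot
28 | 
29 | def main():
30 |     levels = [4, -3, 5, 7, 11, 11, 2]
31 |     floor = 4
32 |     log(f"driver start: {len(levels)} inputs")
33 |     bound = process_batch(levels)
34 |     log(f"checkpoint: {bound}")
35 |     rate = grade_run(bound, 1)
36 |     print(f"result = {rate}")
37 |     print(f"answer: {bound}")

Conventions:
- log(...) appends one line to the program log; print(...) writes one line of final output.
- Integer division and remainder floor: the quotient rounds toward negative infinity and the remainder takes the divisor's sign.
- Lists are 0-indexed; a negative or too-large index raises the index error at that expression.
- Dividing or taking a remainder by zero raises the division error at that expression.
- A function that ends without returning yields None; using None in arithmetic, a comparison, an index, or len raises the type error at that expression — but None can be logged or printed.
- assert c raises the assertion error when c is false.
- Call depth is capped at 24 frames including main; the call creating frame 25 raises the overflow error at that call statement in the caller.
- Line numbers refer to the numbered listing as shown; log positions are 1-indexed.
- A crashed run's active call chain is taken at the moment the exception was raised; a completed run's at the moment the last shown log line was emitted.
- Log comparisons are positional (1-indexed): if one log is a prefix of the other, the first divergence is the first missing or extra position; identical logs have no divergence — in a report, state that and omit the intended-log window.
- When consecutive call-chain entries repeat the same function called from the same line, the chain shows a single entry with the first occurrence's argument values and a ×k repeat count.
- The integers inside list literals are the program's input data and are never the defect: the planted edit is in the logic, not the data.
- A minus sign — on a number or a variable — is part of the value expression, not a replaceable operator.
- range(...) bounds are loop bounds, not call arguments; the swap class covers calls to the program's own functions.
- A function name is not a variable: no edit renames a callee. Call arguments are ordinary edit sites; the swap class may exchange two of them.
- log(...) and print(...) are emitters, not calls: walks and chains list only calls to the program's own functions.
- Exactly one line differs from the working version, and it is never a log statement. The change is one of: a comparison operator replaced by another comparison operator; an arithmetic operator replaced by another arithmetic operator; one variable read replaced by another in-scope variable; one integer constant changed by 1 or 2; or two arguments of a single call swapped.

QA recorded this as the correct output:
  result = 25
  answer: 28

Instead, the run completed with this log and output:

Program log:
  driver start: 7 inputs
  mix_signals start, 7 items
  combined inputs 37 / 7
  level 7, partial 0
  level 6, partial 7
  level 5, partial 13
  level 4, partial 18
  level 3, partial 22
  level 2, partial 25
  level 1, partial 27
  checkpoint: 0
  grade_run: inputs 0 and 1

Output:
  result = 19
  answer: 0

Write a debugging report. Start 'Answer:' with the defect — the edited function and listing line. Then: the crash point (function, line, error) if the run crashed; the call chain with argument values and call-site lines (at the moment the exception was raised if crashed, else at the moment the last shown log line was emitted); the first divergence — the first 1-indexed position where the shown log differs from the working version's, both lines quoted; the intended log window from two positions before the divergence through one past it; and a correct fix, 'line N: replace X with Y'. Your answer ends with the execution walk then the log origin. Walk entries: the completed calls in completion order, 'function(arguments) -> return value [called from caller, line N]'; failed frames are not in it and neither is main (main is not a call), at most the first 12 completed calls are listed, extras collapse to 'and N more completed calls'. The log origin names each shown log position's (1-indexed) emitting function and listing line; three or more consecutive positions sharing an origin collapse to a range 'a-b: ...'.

Answer: the defect is in verify_load at line 3.
Core observation: Everything matches until log position 11, which reads 'checkpoint: 0' in place of 'checkpoint: 28'.
Call chain: main -> grade_run(0, 1) (called at line 35).
First divergence: position 11 — shown 'checkpoint: 0', intended 'checkpoint: 28'.
Intended log window:
  9: level 2, partial 25
  10: level 1, partial 27
  11: checkpoint: 28
  12: grade_run: inputs 28 and 1
Execution walk:
  mix_signals([4, -3, 5, 7, 11, 11, 2]) -> 37  [called from process_batch, line 15]
  verify_load(0, 28) -> 0  [called from verify_load, line 5]
  verify_load(1, 27) -> 0  [called from verify_load, line 5]
  verify_load(2, 25) -> 0  [called from verify_load, line 5]
  verify_load(3, 22) -> 0  [called from verify_load, line 5]
  verify_load(4, 18) -> 0  [called from verify_load, line 5]
  verify_load(5, 13) -> 0  [called from verify_load, line 5]
  verify_load(6, 7) -> 0  [called from verify_load, line 5]
  verify_load(7, 0) -> 0  [called from process_batch, line 18]
  process_batch([4, -3, 5, 7, 11, 11, 2]) -> 0  [called from main, line 33]
  grade_run(0, 1) -> 19  [called from main, line 35]
Origin of each log line:
  1: emitted by main (line 32)
  2: emitted by mix_signals (line 8)
  3: emitted by process_batch (line 17)
  4-10: emitted by verify_load (line 4)
  11: emitted by main (line 34)
  12: emitted by grade_run (line 21)
A correct fix: line 3: replace `base` with `slot`.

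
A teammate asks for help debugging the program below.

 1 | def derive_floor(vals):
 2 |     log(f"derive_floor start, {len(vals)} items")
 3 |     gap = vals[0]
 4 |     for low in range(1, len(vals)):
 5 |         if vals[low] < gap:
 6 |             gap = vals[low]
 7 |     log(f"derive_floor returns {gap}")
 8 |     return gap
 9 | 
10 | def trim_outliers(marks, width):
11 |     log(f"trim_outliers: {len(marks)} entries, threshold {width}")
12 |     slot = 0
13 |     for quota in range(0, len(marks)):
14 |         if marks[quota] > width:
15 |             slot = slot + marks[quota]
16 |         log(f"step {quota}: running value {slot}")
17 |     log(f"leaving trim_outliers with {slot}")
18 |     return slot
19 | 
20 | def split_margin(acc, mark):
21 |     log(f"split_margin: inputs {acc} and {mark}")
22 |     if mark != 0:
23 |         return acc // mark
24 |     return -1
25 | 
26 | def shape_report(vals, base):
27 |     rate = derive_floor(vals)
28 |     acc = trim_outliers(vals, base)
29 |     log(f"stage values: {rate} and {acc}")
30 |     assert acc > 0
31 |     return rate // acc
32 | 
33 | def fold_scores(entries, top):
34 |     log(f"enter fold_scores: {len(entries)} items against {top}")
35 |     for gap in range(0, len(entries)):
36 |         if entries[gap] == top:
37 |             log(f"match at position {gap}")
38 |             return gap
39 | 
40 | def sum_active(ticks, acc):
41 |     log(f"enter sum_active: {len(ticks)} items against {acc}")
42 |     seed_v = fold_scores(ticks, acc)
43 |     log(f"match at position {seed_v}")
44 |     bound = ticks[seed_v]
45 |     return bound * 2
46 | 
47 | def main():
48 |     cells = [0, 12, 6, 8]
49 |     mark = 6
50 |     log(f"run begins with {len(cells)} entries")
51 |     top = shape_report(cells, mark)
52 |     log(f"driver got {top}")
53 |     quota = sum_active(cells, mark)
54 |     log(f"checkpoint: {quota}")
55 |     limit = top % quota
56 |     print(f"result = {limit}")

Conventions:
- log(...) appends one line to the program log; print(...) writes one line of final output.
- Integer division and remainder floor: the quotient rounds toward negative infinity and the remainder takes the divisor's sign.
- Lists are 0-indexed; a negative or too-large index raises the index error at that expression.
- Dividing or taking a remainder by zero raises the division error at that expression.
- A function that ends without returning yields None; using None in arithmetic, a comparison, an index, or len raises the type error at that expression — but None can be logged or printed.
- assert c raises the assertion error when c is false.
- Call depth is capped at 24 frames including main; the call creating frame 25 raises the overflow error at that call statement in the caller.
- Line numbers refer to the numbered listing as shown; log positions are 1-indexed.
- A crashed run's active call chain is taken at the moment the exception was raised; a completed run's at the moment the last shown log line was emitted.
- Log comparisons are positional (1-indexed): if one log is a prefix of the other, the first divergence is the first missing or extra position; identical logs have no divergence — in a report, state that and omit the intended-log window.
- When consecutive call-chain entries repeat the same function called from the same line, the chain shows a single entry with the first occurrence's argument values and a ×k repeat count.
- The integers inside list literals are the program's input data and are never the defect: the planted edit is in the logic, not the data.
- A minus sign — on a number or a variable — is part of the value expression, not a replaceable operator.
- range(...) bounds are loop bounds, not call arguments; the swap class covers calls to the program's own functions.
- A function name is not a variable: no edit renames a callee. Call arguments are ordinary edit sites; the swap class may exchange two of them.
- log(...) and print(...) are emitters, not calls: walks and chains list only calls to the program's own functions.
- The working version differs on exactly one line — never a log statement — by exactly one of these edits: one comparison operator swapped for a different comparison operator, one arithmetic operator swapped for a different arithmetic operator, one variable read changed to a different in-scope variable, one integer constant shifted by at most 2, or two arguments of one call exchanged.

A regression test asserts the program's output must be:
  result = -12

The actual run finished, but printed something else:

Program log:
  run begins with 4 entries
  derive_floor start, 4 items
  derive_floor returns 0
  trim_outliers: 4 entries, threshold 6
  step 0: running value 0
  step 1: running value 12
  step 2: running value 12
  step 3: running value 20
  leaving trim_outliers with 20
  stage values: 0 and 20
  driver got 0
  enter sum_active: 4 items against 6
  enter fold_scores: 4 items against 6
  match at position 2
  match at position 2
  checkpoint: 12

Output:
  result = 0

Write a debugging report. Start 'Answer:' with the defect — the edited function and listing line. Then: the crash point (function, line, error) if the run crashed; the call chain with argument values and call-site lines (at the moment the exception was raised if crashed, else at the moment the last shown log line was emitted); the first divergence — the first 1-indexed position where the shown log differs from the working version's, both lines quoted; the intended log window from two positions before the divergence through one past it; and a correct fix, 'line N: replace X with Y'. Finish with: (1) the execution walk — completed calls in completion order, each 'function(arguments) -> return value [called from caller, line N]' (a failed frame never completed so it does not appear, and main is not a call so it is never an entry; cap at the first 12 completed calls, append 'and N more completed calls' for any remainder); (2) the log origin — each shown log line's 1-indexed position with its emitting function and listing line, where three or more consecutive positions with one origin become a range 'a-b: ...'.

Answer: the defect is in main at line 55.
Key fact: The two runs log identically and part ways only at the printed values.
Call chain: main.
First divergence: none; the two logs match at every position.
Execution walk:
  derive_floor([0, 12, 6, 8]) -> 0  [called from shape_report, line 27]
  trim_outliers([0, 12, 6, 8], 6) -> 20  [called from shape_report, line 28]
  shape_report([0, 12, 6, 8], 6) -> 0  [called from main, line 51]
  fold_scores([0, 12, 6, 8], 6) -> 2  [called from sum_active, line 42]
  sum_active([0, 12, 6, 8], 6) -> 12  [called from main, line 53]
Log origin:
  1: from main, line 50
  2: from derive_floor, line 2
  3: from derive_floor, line 7
  4: from trim_outliers, line 11
  5-8: from trim_outliers, line 16
  9: from trim_outliers, line 17
  10: from shape_report, line 29
  11: from main, line 52
  12: from sum_active, line 41
  13: from fold_scores, line 34
  14: from fold_scores, line 37
  15: from sum_active, line 43
  16: from main, line 54
A correct fix: line 55: replace `%` with `-`.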